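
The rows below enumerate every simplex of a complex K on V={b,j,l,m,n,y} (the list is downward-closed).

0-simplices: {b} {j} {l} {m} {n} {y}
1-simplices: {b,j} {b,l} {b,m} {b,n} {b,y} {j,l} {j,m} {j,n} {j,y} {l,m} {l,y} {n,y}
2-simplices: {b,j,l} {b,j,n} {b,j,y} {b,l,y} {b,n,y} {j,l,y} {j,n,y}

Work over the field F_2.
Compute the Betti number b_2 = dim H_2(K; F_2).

b_2=2

n_0=6 n_1=12 n_2=7  [Z2]
∂1: piv[bj,bl,bm,bn,by] rk=5  ker:jl,jm,jn,jy,lm,ly,ny
∂2: piv[bjl,bjn,bjy,bly,bny] rk=5  ker:jly,jny
b_2=(7−5)−0=2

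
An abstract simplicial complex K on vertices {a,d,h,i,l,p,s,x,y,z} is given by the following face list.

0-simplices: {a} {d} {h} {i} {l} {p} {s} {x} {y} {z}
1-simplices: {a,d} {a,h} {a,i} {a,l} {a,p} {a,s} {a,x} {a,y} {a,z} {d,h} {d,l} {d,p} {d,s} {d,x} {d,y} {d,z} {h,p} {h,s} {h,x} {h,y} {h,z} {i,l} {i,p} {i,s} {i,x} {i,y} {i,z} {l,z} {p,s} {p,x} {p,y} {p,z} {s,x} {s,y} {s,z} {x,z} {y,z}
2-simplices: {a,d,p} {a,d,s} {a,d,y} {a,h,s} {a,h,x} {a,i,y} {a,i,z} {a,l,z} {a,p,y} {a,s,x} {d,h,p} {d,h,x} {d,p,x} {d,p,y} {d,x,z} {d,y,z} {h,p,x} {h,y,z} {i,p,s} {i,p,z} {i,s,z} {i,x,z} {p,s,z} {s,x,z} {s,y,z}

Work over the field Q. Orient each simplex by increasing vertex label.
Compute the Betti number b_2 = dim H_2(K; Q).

b_2=3

n_0=10 n_1=37 n_2=25  [Q]
∂1: piv[ad,ah,ai,al,ap,as,ax,ay,az] rk=9  ker:dh,dl,dp,ds,dx,dy,dz,hp,hs,hx,hy,hz,il,ip,is,ix,iy,iz,lz,ps,px,py,pz,sx,sy,sz,xz,yz
∂2: piv[adp,ads,ady,ahs,ahx,aiy,aiz,alz,apy,asx,dhp,dhx,dpx,dxz,dyz,hyz,ips,ipz,isz,ixz,sxz,syz] rk=22  ker:dpy,hpx,psz
b_2=(25−22)−0=3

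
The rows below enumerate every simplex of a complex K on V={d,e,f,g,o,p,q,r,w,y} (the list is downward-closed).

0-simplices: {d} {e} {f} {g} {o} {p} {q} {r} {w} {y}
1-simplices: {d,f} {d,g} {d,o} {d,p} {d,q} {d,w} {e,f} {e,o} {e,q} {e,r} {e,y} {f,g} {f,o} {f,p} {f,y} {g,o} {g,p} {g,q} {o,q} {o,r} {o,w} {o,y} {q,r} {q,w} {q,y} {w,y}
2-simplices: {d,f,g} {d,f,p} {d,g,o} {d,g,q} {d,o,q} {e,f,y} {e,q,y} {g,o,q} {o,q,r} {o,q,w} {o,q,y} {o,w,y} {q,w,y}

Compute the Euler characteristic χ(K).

n_0=10 n_1=26 n_2=13
χ=+10−26+13=-3

χ(K)=-3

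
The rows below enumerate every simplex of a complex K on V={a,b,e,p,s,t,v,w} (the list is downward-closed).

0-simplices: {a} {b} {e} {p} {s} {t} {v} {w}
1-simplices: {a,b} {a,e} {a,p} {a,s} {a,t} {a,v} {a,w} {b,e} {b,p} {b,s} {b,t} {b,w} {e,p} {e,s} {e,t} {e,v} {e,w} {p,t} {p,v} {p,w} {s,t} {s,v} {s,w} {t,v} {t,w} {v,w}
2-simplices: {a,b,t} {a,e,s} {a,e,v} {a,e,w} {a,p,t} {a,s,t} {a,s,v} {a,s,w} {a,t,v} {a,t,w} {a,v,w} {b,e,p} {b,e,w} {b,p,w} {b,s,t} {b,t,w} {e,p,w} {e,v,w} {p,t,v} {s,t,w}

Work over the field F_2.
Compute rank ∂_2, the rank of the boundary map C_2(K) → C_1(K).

rank∂_2=17

n_0=8 n_1=26 n_2=20  [Z2]
∂1: piv[ab,ae,ap,as,at,av,aw] rk=7  ker:be,bp,bs,bt,bw,ep,es,et,ev,ew,pt,pv,pw,st,sv,sw,tv,tw,vw
∂2: piv[abt,aes,aev,aew,apt,ast,asv,asw,atv,atw,avw,bep,bew,bpw,bst,btw,ptv] rk=17  ker:epw,evw,stw
rk∂_2=17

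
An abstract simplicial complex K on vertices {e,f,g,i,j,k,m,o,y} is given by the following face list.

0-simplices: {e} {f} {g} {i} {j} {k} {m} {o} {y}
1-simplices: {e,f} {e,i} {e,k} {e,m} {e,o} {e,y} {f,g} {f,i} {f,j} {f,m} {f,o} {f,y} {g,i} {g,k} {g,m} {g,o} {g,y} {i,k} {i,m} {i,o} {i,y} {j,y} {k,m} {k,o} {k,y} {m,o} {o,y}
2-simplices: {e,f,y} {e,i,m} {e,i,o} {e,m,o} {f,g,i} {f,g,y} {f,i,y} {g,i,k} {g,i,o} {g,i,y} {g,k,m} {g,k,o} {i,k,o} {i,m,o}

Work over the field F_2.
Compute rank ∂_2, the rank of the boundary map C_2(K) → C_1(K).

n_0=9 n_1=27 n_2=14  [Z2]
∂1: piv[ef,ei,ek,em,eo,ey,fg,fj] rk=8  ker:fi,fm,fo,fy,gi,gk,gm,go,gy,ik,im,io,iy,jy,km,ko,ky,mo,oy
∂2: piv[efy,eim,eio,emo,fgi,fgy,fiy,gik,gio,gkm,gko] rk=11  ker:giy,iko,imo
rk∂_2=11

rank∂_2=11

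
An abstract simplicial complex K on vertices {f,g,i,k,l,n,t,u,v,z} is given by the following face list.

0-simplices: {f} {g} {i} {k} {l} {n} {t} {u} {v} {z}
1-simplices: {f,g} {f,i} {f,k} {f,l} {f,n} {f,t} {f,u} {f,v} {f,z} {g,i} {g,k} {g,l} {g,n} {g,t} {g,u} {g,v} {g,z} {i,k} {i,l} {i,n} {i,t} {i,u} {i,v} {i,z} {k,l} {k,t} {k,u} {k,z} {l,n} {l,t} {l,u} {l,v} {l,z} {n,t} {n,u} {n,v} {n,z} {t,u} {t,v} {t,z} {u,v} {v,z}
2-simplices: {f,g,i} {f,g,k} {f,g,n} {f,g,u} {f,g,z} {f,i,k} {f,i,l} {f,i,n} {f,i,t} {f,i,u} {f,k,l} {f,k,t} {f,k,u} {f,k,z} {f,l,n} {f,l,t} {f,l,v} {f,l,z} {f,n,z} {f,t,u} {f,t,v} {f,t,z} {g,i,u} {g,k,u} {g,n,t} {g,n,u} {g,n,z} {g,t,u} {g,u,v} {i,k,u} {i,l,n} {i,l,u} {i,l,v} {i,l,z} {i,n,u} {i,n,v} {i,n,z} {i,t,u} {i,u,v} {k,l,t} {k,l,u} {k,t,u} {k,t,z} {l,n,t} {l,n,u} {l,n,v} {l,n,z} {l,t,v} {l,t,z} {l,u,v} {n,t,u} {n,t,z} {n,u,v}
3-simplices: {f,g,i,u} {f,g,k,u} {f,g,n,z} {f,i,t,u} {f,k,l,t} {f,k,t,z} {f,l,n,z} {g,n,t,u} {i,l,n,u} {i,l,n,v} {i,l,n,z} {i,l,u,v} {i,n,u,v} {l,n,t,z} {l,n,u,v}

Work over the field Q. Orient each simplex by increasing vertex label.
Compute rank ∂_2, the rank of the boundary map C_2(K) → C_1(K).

rank∂_2=31

n_0=10 n_1=42 n_2=53 n_3=15  [Q]
∂1: piv[fg,fi,fk,fl,fn,ft,fu,fv,fz] rk=9  ker:gi,gk,gl,gn,gt,gu,gv,gz,ik,il,in,it,iu,iv,iz,kl,kt,ku,kz,ln,lt,lu,lv,lz,nt,nu,nv,nz,tu,tv,tz,uv,vz
∂2: piv[fgi,fgk,fgn,fgu,fgz,fik,fil,fin,fit,fiu,fkl,fkt,fku,fkz,fln,flt,flv,flz,fnz,ftu,ftv,ftz,gnt,gnu,gtu,guv,ilu,ilv,ilz,inv,iuv] rk=31  ker:giu,gku,gnz,iku,iln,inu,inz,itu,klt,klu,ktu,ktz,lnt,lnu,lnv,lnz,ltv,ltz,luv,ntu,ntz,nuv
∂3: piv[fgiu,fgku,fgnz,fitu,fklt,fktz,flnz,gntu,ilnu,ilnv,ilnz,iluv,inuv,lntz] rk=14  ker:lnuv
rk∂_2=31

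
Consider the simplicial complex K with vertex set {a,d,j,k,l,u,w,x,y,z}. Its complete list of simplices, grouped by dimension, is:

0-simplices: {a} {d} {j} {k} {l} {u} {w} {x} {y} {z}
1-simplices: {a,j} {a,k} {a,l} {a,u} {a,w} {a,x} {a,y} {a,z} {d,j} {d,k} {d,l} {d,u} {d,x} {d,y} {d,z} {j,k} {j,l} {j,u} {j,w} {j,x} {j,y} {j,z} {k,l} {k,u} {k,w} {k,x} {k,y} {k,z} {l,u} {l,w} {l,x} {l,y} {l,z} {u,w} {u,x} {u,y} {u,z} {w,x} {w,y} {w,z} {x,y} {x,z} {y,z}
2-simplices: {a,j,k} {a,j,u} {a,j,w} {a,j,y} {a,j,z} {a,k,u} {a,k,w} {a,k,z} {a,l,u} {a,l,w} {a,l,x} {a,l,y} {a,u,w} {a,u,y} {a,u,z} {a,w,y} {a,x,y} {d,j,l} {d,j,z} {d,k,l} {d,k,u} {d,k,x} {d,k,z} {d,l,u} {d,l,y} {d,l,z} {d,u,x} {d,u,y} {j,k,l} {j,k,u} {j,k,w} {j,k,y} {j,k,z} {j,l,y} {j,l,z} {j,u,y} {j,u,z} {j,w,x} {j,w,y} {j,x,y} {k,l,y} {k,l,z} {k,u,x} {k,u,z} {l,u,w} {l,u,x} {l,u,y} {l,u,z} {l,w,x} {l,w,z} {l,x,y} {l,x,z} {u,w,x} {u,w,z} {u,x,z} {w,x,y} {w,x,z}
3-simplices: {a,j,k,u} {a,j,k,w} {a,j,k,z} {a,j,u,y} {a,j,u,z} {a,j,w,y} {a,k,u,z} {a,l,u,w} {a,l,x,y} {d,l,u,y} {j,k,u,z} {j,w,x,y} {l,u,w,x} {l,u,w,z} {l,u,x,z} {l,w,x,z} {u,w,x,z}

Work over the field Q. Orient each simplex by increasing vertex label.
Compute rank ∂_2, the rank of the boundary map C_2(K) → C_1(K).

rank∂_2=33

n_0=10 n_1=43 n_2=57 n_3=17  [Q]
∂1: piv[aj,ak,al,au,aw,ax,ay,az,dj] rk=9  ker:dk,dl,du,dx,dy,dz,jk,jl,ju,jw,jx,jy,jz,kl,ku,kw,kx,ky,kz,lu,lw,lx,ly,lz,uw,ux,uy,uz,wx,wy,wz,xy,xz,yz
∂2: piv[ajk,aju,ajw,ajy,ajz,aku,akw,akz,alu,alw,alx,aly,auw,auy,auz,awy,axy,djl,djz,dkl,dku,dkx,dkz,dlu,dly,dlz,dux,jky,jwx,jxy,lux,lwz,lxz] rk=33  ker:duy,jkl,jku,jkw,jkz,jly,jlz,juy,juz,jwy,kly,klz,kux,kuz,luw,luy,luz,lwx,lxy,uwx,uwz,uxz,wxy,wxz
∂3: piv[ajku,ajkw,ajkz,ajuy,ajuz,ajwy,akuz,aluw,alxy,dluy,jwxy,luwx,luwz,luxz,lwxz] rk=15  ker:jkuz,uwxz
rk∂_2=33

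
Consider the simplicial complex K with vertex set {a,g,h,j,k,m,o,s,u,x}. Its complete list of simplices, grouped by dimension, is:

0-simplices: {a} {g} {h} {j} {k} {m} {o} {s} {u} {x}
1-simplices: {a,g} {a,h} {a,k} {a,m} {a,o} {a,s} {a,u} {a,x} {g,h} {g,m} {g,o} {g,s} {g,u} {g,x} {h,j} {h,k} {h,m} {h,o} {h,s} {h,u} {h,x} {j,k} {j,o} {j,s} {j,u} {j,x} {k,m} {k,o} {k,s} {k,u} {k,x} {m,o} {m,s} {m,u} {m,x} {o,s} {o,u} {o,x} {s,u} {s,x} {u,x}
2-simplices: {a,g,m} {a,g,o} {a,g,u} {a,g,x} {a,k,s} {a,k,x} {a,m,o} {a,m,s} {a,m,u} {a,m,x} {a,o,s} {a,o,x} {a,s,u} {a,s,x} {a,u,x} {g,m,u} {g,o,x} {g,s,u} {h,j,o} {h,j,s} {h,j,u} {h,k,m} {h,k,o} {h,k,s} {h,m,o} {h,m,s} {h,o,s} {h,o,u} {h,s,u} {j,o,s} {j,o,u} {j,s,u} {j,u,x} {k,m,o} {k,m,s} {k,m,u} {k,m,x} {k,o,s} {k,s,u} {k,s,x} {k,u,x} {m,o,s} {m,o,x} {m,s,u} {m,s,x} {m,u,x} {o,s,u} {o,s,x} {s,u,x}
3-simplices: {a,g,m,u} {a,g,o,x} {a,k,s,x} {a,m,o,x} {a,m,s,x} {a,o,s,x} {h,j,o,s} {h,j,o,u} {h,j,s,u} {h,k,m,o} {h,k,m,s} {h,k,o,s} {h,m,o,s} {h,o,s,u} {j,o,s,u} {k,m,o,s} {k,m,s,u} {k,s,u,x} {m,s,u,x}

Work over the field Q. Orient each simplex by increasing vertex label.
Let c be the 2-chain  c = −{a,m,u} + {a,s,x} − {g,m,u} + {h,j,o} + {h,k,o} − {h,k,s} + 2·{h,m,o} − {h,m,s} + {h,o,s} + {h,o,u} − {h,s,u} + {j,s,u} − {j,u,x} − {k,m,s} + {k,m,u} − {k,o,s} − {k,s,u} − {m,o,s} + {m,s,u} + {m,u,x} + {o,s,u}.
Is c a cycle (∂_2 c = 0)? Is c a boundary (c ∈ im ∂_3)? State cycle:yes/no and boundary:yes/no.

n_0=10 n_1=41 n_2=49 n_3=19  [Q]
∂1: piv[ag,ah,ak,am,ao,as,au,ax,hj] rk=9  ker:gh,gm,go,gs,gu,gx,hk,hm,ho,hs,hu,hx,jk,jo,js,ju,jx,km,ko,ks,ku,kx,mo,ms,mu,mx,os,ou,ox,su,sx,ux
∂2: piv[agm,ago,agu,agx,aks,akx,amo,ams,amu,amx,aos,aox,asu,asx,aux,gsu,hjo,hjs,hju,hkm,hko,hks,hmo,hms,hou,hsu,jux,kmu] rk=28  ker:gmu,gox,hos,jos,jou,jsu,kmo,kms,kmx,kos,ksu,ksx,kux,mos,mox,msu,msx,mux,osu,osx,sux
∂3: piv[agmu,agox,aksx,amox,amsx,aosx,hjos,hjou,hjsu,hkmo,hkms,hkos,hmos,hosu,kmsu,ksux,msux] rk=17  ker:josu,kmos
∂2c = −{a,m} + {a,s} + {a,u} − {a,x} − {g,m} + {g,u} + {h,j} + {h,m} − 2·{h,o} + {j,o} + {j,s} − 2·{j,u} + {j,x} + {m,o} − {m,u} − {m,x} + {s,u} + {s,x}

cycle:no boundary:no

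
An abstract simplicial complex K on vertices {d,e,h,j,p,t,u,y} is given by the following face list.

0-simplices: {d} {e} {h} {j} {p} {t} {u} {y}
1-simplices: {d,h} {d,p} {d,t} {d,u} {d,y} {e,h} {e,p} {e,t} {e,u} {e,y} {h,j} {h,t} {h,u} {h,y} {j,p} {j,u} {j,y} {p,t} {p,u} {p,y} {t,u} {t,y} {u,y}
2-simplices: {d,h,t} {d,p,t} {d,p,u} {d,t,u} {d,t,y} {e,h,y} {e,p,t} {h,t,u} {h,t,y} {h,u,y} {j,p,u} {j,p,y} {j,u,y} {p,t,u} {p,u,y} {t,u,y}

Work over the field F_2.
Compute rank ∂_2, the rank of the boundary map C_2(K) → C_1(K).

n_0=8 n_1=23 n_2=16  [Z2]
∂1: piv[dh,dp,dt,du,dy,eh,hj] rk=7  ker:ep,et,eu,ey,ht,hu,hy,jp,ju,jy,pt,pu,py,tu,ty,uy
∂2: piv[dht,dpt,dpu,dtu,dty,ehy,ept,htu,hty,huy,jpu,jpy,juy] rk=13  ker:ptu,puy,tuy
rk∂_2=13

rank∂_2=13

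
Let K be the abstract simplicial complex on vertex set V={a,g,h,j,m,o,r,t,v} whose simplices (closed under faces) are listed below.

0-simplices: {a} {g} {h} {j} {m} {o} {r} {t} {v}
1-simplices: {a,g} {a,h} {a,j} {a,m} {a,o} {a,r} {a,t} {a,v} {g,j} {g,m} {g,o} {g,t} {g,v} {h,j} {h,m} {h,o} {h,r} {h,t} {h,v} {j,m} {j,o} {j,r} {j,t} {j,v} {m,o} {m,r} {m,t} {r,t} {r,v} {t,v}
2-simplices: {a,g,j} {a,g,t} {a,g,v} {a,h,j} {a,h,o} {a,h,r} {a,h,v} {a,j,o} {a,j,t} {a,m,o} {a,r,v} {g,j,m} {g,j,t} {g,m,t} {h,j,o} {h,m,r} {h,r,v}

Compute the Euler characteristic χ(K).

n_0=9 n_1=30 n_2=17
χ=+9−30+17=-4

χ(K)=-4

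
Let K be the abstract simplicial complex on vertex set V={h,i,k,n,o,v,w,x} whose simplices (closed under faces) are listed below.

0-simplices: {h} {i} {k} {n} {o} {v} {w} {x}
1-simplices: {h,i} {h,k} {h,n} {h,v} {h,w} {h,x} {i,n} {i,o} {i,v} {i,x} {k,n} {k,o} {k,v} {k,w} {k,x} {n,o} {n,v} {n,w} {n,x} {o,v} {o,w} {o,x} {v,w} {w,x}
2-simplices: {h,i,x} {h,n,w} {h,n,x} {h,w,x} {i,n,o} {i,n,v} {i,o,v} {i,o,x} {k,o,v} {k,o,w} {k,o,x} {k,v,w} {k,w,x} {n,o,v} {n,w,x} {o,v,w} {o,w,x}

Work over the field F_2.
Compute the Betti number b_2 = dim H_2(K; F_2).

b_2=4

n_0=8 n_1=24 n_2=17  [Z2]
∂1: piv[hi,hk,hn,hv,hw,hx,io] rk=7  ker:in,iv,ix,kn,ko,kv,kw,kx,no,nv,nw,nx,ov,ow,ox,vw,wx
∂2: piv[hix,hnw,hnx,hwx,ino,inv,iov,iox,kov,kow,kox,kvw,kwx] rk=13  ker:nov,nwx,ovw,owx
b_2=(17−13)−0=4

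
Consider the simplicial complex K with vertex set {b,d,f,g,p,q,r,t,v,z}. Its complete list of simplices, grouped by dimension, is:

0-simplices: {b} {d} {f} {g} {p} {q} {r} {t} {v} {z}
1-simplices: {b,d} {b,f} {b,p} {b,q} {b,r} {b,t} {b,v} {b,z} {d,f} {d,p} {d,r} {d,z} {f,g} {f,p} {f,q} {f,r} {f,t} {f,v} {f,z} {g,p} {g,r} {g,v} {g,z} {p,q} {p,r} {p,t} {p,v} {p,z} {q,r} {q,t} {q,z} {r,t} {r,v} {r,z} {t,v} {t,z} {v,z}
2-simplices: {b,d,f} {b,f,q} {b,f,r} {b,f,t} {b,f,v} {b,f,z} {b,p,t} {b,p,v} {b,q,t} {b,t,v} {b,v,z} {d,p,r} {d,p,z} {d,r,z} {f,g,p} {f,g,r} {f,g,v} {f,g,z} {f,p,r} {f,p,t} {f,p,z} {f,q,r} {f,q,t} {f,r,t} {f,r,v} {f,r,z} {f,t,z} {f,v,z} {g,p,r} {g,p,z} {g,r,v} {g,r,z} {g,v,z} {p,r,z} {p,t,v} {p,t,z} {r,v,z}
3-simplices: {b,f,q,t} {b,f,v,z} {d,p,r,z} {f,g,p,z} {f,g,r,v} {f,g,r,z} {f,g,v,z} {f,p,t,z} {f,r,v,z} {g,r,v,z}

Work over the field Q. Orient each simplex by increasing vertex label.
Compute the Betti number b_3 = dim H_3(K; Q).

b_3=1

n_0=10 n_1=37 n_2=37 n_3=10  [Q]
∂1: piv[bd,bf,bp,bq,br,bt,bv,bz,fg] rk=9  ker:df,dp,dr,dz,fp,fq,fr,ft,fv,fz,gp,gr,gv,gz,pq,pr,pt,pv,pz,qr,qt,qz,rt,rv,rz,tv,tz,vz
∂2: piv[bdf,bfq,bfr,bft,bfv,bfz,bpt,bpv,bqt,btv,bvz,dpr,dpz,drz,fgp,fgr,fgv,fgz,fpr,fpt,fpz,fqr,frt,frv,ftz] rk=25  ker:fqt,frz,fvz,gpr,gpz,grv,grz,gvz,prz,ptv,ptz,rvz
∂3: piv[bfqt,bfvz,dprz,fgpz,fgrv,fgrz,fgvz,fptz,frvz] rk=9  ker:grvz
b_3=(10−9)−0=1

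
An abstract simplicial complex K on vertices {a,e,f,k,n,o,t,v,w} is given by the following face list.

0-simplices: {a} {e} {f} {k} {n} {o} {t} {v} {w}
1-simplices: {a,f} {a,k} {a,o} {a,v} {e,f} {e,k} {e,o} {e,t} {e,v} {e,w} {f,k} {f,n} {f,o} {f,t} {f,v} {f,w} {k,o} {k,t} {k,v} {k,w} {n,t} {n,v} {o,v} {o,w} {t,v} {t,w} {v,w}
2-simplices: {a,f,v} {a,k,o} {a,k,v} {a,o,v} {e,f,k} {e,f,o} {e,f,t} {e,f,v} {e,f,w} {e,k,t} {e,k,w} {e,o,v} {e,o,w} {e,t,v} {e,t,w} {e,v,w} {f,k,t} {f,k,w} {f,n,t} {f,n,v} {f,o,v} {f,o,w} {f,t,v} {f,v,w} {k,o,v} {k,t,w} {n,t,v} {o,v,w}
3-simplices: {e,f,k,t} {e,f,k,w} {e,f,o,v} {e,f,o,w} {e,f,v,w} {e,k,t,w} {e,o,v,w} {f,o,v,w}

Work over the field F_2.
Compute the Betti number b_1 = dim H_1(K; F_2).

b_1=1

n_0=9 n_1=27 n_2=28 n_3=8  [Z2]
∂1: piv[af,ak,ao,av,ef,et,ew,fn] rk=8  ker:ek,eo,ev,fk,fo,ft,fv,fw,ko,kt,kv,kw,nt,nv,ov,ow,tv,tw,vw
∂2: piv[afv,ako,akv,aov,efk,efo,eft,efv,efw,ekt,ekw,eov,eow,etv,etw,evw,fnt,fnv] rk=18  ker:fkt,fkw,fov,fow,ftv,fvw,kov,ktw,ntv,ovw
∂3: piv[efkt,efkw,efov,efow,efvw,ektw,eovw] rk=7  ker:fovw
b_1=(27−8)−18=1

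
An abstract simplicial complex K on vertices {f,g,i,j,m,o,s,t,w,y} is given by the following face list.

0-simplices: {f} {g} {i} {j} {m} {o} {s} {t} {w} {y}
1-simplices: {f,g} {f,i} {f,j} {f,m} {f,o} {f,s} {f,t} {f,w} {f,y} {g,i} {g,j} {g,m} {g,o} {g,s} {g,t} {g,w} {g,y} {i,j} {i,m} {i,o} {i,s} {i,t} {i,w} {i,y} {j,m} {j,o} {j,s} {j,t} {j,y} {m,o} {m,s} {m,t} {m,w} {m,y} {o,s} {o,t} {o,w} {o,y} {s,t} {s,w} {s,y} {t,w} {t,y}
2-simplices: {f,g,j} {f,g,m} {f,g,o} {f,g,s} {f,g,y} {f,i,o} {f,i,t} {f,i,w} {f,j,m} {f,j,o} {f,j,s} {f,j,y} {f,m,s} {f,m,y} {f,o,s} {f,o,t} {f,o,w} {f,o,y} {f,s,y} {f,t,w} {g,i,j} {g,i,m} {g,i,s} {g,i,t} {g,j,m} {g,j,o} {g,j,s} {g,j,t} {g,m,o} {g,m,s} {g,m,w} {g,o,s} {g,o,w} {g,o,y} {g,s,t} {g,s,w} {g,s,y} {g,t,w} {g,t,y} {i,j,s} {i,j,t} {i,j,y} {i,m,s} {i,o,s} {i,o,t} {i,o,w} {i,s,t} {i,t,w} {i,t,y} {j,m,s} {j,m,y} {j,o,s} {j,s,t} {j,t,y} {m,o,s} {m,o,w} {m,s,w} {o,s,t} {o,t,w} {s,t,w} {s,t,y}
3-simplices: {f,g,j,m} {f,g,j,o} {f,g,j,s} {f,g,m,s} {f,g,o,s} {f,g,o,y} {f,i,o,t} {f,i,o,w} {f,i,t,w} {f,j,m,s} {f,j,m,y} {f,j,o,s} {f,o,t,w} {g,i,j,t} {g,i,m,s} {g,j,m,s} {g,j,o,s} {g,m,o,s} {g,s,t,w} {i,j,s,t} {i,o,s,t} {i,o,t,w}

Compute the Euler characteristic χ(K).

n_0=10 n_1=43 n_2=61 n_3=22
χ=+10−43+61−22=6

χ(K)=6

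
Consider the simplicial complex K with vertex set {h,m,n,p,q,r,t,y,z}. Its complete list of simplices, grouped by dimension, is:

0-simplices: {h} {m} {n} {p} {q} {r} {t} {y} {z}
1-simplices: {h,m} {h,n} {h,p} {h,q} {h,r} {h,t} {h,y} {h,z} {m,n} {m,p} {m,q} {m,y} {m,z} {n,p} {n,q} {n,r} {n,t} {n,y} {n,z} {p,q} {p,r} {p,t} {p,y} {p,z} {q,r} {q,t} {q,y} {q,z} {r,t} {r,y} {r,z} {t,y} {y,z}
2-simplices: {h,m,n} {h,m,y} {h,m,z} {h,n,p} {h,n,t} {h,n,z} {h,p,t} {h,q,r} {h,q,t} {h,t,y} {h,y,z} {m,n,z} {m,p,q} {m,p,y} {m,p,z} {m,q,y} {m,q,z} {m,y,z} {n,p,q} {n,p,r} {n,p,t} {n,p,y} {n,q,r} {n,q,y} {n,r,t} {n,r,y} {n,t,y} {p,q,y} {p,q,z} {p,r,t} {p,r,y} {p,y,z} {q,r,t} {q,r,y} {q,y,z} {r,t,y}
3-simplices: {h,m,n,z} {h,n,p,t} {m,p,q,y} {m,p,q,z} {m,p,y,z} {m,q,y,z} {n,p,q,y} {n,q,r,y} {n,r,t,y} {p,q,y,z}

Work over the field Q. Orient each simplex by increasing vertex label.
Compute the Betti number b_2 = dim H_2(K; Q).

n_0=9 n_1=33 n_2=36 n_3=10  [Q]
∂1: piv[hm,hn,hp,hq,hr,ht,hy,hz] rk=8  ker:mn,mp,mq,my,mz,np,nq,nr,nt,ny,nz,pq,pr,pt,py,pz,qr,qt,qy,qz,rt,ry,rz,ty,yz
∂2: piv[hmn,hmy,hmz,hnp,hnt,hnz,hpt,hqr,hqt,hty,hyz,mpq,mpy,mpz,mqy,mqz,npq,npr,npy,nqr,nrt,nry,nty,qrt] rk=24  ker:mnz,myz,npt,nqy,pqy,pqz,prt,pry,pyz,qry,qyz,rty
∂3: piv[hmnz,hnpt,mpqy,mpqz,mpyz,mqyz,npqy,nqry,nrty] rk=9  ker:pqyz
b_2=(36−24)−9=3

b_2=3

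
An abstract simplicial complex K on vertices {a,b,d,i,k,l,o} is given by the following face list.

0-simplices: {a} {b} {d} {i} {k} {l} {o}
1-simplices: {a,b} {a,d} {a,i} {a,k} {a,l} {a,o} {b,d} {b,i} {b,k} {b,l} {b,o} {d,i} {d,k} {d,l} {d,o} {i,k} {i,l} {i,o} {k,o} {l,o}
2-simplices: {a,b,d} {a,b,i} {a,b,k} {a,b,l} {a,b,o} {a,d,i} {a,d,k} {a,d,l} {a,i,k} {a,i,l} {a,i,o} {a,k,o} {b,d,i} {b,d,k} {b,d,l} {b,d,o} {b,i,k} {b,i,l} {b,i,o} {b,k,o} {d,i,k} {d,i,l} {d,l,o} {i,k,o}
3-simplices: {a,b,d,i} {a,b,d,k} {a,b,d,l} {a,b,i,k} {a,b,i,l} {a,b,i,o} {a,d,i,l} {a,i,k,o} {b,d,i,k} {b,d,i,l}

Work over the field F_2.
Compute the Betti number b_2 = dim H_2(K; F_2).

n_0=7 n_1=20 n_2=24 n_3=10  [Z2]
∂1: piv[ab,ad,ai,ak,al,ao] rk=6  ker:bd,bi,bk,bl,bo,di,dk,dl,do,ik,il,io,ko,lo
∂2: piv[abd,abi,abk,abl,abo,adi,adk,adl,aik,ail,aio,ako,bdo,dlo] rk=14  ker:bdi,bdk,bdl,bik,bil,bio,bko,dik,dil,iko
∂3: piv[abdi,abdk,abdl,abik,abil,abio,adil,aiko,bdik] rk=9  ker:bdil
b_2=(24−14)−9=1

b_2=1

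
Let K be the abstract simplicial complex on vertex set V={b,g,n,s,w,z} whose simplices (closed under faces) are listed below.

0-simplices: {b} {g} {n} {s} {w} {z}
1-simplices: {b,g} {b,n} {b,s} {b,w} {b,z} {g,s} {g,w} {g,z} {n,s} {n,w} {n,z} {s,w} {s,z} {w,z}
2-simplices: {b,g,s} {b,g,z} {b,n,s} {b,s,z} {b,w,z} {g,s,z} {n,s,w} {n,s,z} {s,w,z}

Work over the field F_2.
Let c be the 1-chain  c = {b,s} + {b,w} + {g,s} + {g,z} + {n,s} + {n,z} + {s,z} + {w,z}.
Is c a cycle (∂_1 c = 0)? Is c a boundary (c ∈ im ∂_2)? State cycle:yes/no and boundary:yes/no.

cycle:yes boundary:yes

n_0=6 n_1=14 n_2=9  [Z2]
∂1: piv[bg,bn,bs,bw,bz] rk=5  ker:gs,gw,gz,ns,nw,nz,sw,sz,wz
∂2: piv[bgs,bgz,bns,bsz,bwz,nsw,nsz,swz] rk=8  ker:gsz
∂1c = 0
c vs im∂2: reduces to 0 ⇒ boundary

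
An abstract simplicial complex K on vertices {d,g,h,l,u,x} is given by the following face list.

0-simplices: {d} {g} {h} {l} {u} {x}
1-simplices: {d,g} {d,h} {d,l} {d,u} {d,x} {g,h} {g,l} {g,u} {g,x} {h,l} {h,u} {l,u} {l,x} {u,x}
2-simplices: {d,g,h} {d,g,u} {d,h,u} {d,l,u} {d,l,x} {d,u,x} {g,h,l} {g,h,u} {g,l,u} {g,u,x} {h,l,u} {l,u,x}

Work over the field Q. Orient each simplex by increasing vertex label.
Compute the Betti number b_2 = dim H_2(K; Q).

n_0=6 n_1=14 n_2=12  [Q]
∂1: piv[dg,dh,dl,du,dx] rk=5  ker:gh,gl,gu,gx,hl,hu,lu,lx,ux
∂2: piv[dgh,dgu,dhu,dlu,dlx,dux,ghl,glu,gux] rk=9  ker:ghu,hlu,lux
b_2=(12−9)−0=3

b_2=3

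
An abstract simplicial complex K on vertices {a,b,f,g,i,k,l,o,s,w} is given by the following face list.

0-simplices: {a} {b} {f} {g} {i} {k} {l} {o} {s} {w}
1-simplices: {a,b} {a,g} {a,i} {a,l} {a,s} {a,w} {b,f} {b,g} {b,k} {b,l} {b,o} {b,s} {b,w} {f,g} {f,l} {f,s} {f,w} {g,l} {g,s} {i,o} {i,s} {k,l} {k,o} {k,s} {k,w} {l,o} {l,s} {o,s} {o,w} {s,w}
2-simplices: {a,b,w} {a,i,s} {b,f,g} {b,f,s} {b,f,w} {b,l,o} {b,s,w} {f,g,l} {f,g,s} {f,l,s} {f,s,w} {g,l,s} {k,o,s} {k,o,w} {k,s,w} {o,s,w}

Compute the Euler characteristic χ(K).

n_0=10 n_1=30 n_2=16
χ=+10−30+16=-4

χ(K)=-4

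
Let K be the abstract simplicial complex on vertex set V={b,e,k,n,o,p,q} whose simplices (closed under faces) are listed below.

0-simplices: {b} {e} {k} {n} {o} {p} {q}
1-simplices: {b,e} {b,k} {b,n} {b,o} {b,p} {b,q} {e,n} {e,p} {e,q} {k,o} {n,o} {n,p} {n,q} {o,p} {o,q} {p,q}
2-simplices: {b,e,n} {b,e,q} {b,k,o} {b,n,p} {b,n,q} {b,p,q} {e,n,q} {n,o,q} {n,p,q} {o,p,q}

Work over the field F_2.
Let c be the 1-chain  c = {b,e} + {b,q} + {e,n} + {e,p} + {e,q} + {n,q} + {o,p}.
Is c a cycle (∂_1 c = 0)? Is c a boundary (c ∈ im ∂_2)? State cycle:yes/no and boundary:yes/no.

n_0=7 n_1=16 n_2=10  [Z2]
∂1: piv[be,bk,bn,bo,bp,bq] rk=6  ker:en,ep,eq,ko,no,np,nq,op,oq,pq
∂2: piv[ben,beq,bko,bnp,bnq,bpq,noq,opq] rk=8  ker:enq,npq
∂1c = {o} + {q}

cycle:no boundary:no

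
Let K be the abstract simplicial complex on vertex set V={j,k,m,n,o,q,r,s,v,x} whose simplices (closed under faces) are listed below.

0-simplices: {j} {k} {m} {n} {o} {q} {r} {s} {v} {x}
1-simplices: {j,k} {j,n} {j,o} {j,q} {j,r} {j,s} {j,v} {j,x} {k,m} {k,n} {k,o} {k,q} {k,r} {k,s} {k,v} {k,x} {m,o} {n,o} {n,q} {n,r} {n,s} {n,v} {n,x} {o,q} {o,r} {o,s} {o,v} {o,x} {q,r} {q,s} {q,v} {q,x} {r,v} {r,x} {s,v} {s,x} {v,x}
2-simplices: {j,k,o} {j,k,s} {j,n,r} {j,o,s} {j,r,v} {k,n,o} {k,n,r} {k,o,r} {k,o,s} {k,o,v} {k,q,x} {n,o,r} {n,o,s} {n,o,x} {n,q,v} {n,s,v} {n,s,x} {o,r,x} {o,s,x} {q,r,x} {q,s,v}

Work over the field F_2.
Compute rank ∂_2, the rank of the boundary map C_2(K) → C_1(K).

n_0=10 n_1=37 n_2=21  [Z2]
∂1: piv[jk,jn,jo,jq,jr,js,jv,jx,km] rk=9  ker:kn,ko,kq,kr,ks,kv,kx,mo,no,nq,nr,ns,nv,nx,oq,or,os,ov,ox,qr,qs,qv,qx,rv,rx,sv,sx,vx
∂2: piv[jko,jks,jnr,jos,jrv,kno,knr,kor,kov,kqx,nos,nox,nqv,nsv,nsx,orx,qrx,qsv] rk=18  ker:kos,nor,osx
rk∂_2=18

rank∂_2=18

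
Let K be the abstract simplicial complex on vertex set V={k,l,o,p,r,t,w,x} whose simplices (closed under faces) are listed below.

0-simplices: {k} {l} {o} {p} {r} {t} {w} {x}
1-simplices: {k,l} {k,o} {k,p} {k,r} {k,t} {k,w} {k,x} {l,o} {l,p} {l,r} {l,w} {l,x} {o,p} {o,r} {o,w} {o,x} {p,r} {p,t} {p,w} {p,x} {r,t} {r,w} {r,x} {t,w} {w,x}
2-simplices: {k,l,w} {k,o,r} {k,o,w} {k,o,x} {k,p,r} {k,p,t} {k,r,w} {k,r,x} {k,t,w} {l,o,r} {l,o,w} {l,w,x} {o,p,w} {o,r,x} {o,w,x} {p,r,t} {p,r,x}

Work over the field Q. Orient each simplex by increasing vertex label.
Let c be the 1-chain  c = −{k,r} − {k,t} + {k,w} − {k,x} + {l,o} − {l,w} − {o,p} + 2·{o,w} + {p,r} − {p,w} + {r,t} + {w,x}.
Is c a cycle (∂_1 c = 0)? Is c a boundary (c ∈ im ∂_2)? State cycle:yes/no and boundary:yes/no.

cycle:no boundary:no

n_0=8 n_1=25 n_2=17  [Q]
∂1: piv[kl,ko,kp,kr,kt,kw,kx] rk=7  ker:lo,lp,lr,lw,lx,op,or,ow,ox,pr,pt,pw,px,rt,rw,rx,tw,wx
∂2: piv[klw,kor,kow,kox,kpr,kpt,krw,krx,ktw,lor,low,lwx,opw,owx,prt,prx] rk=16  ker:orx
∂1c = 2·{k} − {p} − {r}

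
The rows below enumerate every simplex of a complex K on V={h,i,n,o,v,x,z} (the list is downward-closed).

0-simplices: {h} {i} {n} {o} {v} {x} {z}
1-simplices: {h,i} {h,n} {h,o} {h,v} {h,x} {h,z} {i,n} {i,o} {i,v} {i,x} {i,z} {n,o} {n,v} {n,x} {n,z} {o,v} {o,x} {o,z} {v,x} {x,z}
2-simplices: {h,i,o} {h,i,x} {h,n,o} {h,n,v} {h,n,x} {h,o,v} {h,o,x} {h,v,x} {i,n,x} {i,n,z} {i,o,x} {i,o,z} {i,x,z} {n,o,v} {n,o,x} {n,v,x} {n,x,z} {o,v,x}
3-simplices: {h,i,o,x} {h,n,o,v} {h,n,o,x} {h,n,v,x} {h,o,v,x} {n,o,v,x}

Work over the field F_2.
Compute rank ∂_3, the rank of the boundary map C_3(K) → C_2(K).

n_0=7 n_1=20 n_2=18 n_3=6  [Z2]
∂1: piv[hi,hn,ho,hv,hx,hz] rk=6  ker:in,io,iv,ix,iz,no,nv,nx,nz,ov,ox,oz,vx,xz
∂2: piv[hio,hix,hno,hnv,hnx,hov,hox,hvx,inx,inz,ioz,ixz] rk=12  ker:iox,nov,nox,nvx,nxz,ovx
∂3: piv[hiox,hnov,hnox,hnvx,hovx] rk=5  ker:novx
rk∂_3=5

rank∂_3=5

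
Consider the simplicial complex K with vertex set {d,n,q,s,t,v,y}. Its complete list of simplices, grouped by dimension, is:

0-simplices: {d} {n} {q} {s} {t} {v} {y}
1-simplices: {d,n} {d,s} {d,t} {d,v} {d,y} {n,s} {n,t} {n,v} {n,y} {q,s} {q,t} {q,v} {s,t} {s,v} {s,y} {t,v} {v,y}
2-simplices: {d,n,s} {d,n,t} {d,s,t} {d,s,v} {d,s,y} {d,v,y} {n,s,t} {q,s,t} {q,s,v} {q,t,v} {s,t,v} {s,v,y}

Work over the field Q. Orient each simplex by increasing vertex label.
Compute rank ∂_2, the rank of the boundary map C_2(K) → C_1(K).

n_0=7 n_1=17 n_2=12  [Q]
∂1: piv[dn,ds,dt,dv,dy,qs] rk=6  ker:ns,nt,nv,ny,qt,qv,st,sv,sy,tv,vy
∂2: piv[dns,dnt,dst,dsv,dsy,dvy,qst,qsv,qtv] rk=9  ker:nst,stv,svy
rk∂_2=9

rank∂_2=9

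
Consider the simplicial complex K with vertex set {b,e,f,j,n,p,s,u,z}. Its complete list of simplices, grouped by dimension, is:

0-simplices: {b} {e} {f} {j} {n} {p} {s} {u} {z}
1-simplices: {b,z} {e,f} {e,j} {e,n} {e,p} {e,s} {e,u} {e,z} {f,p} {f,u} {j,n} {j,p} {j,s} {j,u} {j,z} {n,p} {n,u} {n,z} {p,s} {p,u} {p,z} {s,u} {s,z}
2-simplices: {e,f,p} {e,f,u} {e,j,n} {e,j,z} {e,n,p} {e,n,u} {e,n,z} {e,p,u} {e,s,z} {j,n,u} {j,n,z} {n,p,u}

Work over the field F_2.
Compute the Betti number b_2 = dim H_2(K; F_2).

n_0=9 n_1=23 n_2=12  [Z2]
∂1: piv[bz,ef,ej,en,ep,es,eu,ez] rk=8  ker:fp,fu,jn,jp,js,ju,jz,np,nu,nz,ps,pu,pz,su,sz
∂2: piv[efp,efu,ejn,ejz,enp,enu,enz,epu,esz,jnu] rk=10  ker:jnz,npu
b_2=(12−10)−0=2

b_2=2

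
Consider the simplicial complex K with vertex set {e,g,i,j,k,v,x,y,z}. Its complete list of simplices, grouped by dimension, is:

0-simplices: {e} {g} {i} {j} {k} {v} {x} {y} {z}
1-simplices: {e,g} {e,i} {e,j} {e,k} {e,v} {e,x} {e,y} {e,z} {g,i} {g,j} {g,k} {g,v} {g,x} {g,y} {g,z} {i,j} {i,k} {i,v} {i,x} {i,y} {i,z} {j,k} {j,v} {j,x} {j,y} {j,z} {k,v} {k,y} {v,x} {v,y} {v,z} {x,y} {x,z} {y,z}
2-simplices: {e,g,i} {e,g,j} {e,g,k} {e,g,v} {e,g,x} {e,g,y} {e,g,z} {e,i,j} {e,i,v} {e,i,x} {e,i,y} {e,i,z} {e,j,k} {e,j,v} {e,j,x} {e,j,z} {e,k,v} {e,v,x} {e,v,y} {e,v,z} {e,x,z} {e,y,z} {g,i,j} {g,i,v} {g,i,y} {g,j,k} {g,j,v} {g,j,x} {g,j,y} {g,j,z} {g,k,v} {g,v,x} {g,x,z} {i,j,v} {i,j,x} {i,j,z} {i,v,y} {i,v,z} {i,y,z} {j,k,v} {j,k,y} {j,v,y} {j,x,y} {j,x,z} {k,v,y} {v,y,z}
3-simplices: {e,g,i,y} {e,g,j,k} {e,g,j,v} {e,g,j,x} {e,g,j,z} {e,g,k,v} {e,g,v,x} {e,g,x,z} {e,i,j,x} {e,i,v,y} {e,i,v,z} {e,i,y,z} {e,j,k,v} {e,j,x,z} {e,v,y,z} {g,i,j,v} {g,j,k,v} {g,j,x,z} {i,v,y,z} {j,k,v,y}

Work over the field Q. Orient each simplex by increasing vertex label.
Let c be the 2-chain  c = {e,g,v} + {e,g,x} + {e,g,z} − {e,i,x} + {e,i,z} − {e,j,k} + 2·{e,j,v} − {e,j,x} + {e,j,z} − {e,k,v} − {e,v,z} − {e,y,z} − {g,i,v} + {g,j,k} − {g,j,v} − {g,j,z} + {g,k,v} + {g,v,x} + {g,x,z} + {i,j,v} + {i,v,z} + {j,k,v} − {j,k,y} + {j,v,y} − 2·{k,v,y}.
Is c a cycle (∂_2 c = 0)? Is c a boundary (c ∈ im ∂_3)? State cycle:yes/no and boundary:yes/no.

n_0=9 n_1=34 n_2=46 n_3=20  [Q]
∂1: piv[eg,ei,ej,ek,ev,ex,ey,ez] rk=8  ker:gi,gj,gk,gv,gx,gy,gz,ij,ik,iv,ix,iy,iz,jk,jv,jx,jy,jz,kv,ky,vx,vy,vz,xy,xz,yz
∂2: piv[egi,egj,egk,egv,egx,egy,egz,eij,eiv,eix,eiy,eiz,ejk,ejv,ejx,ejz,ekv,evx,evy,evz,exz,eyz,gjy,jky,jxy] rk=25  ker:gij,giv,giy,gjk,gjv,gjx,gjz,gkv,gvx,gxz,ijv,ijx,ijz,ivy,ivz,iyz,jkv,jvy,jxz,kvy,vyz
∂3: piv[egiy,egjk,egjv,egjx,egjz,egkv,egvx,egxz,eijx,eivy,eivz,eiyz,ejkv,ejxz,evyz,gijv,jkvy] rk=17  ker:gjkv,gjxz,ivyz
∂2c = 3·{e,g} + {e,j} − 3·{e,v} + {e,x} − {e,y} − {e,z} − {g,i} − {g,j} + 3·{g,v} + {g,x} + {g,z} + {i,j} − {i,v} − {i,x} + 2·{j,v} − {j,x} − {k,v} + {k,y} + {v,x} − {v,y} + {x,z} − {y,z}

cycle:no boundary:no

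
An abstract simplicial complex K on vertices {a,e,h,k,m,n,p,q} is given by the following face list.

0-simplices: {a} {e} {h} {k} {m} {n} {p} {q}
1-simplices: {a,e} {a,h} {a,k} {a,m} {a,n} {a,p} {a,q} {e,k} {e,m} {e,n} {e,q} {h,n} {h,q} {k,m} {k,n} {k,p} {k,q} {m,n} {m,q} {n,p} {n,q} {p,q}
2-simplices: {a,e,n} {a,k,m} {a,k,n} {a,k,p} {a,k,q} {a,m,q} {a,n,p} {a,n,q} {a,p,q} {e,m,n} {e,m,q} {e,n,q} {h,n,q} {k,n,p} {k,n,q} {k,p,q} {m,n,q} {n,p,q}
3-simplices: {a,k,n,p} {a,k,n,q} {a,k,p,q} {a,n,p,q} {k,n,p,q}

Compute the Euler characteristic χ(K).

n_0=8 n_1=22 n_2=18 n_3=5
χ=+8−22+18−5=-1

χ(K)=-1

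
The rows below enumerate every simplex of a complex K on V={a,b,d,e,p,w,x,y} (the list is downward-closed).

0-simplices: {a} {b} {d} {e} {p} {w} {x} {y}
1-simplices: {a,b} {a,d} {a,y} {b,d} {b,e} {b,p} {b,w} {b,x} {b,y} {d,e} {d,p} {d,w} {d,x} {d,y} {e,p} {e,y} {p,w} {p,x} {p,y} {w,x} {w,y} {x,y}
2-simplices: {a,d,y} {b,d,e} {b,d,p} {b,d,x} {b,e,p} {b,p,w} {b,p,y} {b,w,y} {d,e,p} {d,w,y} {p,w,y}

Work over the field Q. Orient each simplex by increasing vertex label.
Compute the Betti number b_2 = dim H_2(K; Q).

b_2=2

n_0=8 n_1=22 n_2=11  [Q]
∂1: piv[ab,ad,ay,be,bp,bw,bx] rk=7  ker:bd,by,de,dp,dw,dx,dy,ep,ey,pw,px,py,wx,wy,xy
∂2: piv[ady,bde,bdp,bdx,bep,bpw,bpy,bwy,dwy] rk=9  ker:dep,pwy
b_2=(11−9)−0=2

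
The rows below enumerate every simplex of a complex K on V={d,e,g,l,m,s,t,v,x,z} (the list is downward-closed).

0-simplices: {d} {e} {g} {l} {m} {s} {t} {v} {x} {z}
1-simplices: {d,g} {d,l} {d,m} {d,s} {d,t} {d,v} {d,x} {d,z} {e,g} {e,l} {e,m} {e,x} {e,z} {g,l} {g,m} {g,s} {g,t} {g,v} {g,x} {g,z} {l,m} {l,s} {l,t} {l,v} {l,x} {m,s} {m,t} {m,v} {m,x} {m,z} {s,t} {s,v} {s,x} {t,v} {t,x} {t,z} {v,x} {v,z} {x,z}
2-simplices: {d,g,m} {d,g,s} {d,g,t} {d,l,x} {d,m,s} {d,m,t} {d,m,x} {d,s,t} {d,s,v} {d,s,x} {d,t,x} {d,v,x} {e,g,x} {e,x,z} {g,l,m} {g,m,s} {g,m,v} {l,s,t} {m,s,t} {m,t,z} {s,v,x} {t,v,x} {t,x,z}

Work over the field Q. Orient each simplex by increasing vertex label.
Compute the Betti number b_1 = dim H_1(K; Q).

n_0=10 n_1=39 n_2=23  [Q]
∂1: piv[dg,dl,dm,ds,dt,dv,dx,dz,eg] rk=9  ker:el,em,ex,ez,gl,gm,gs,gt,gv,gx,gz,lm,ls,lt,lv,lx,ms,mt,mv,mx,mz,st,sv,sx,tv,tx,tz,vx,vz,xz
∂2: piv[dgm,dgs,dgt,dlx,dms,dmt,dmx,dst,dsv,dsx,dtx,dvx,egx,exz,glm,gmv,lst,mtz,tvx,txz] rk=20  ker:gms,mst,svx
b_1=(39−9)−20=10

b_1=10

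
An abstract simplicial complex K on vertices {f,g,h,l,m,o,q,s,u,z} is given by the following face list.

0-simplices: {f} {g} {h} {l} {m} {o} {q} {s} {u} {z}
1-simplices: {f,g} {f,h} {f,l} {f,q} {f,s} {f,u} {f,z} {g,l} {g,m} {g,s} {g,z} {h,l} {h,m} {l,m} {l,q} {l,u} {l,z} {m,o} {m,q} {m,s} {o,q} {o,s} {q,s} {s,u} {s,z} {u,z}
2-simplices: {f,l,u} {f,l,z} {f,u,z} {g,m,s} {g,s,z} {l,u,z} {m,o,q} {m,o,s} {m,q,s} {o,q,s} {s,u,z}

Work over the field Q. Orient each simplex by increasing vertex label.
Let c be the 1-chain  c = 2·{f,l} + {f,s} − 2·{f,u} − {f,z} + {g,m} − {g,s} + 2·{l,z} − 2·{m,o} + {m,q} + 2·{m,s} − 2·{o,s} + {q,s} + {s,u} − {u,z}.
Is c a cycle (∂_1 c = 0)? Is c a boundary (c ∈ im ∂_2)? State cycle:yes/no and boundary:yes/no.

cycle:yes boundary:no

n_0=10 n_1=26 n_2=11  [Q]
∂1: piv[fg,fh,fl,fq,fs,fu,fz,gm,mo] rk=9  ker:gl,gs,gz,hl,hm,lm,lq,lu,lz,mq,ms,oq,os,qs,su,sz,uz
∂2: piv[flu,flz,fuz,gms,gsz,moq,mos,mqs,suz] rk=9  ker:luz,oqs
∂1c = 0
c vs im∂2: residual ≠ 0 ⇒ not boundary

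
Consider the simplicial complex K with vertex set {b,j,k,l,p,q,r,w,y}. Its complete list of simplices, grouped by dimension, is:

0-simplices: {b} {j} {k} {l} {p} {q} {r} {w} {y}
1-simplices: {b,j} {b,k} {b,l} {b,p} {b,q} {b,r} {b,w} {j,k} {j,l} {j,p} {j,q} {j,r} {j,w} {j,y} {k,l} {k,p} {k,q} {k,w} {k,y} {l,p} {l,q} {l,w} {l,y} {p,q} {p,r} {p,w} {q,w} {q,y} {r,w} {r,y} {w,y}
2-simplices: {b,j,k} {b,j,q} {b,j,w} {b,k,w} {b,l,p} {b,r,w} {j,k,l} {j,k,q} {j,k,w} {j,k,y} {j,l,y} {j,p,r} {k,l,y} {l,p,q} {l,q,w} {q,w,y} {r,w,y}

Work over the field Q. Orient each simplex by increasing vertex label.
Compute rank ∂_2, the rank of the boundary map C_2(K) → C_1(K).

n_0=9 n_1=31 n_2=17  [Q]
∂1: piv[bj,bk,bl,bp,bq,br,bw,jy] rk=8  ker:jk,jl,jp,jq,jr,jw,kl,kp,kq,kw,ky,lp,lq,lw,ly,pq,pr,pw,qw,qy,rw,ry,wy
∂2: piv[bjk,bjq,bjw,bkw,blp,brw,jkl,jkq,jky,jly,jpr,lpq,lqw,qwy,rwy] rk=15  ker:jkw,kly
rk∂_2=15

rank∂_2=15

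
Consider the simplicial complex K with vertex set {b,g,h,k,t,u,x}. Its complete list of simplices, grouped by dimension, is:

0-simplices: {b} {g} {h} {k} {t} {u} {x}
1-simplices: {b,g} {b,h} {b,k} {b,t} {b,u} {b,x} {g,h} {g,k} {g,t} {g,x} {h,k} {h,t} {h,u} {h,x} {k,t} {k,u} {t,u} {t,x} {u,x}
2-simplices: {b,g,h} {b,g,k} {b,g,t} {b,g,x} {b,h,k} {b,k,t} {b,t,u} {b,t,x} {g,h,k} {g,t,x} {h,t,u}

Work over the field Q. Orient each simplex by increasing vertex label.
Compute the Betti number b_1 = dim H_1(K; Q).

n_0=7 n_1=19 n_2=11  [Q]
∂1: piv[bg,bh,bk,bt,bu,bx] rk=6  ker:gh,gk,gt,gx,hk,ht,hu,hx,kt,ku,tu,tx,ux
∂2: piv[bgh,bgk,bgt,bgx,bhk,bkt,btu,btx,htu] rk=9  ker:ghk,gtx
b_1=(19−6)−9=4

b_1=4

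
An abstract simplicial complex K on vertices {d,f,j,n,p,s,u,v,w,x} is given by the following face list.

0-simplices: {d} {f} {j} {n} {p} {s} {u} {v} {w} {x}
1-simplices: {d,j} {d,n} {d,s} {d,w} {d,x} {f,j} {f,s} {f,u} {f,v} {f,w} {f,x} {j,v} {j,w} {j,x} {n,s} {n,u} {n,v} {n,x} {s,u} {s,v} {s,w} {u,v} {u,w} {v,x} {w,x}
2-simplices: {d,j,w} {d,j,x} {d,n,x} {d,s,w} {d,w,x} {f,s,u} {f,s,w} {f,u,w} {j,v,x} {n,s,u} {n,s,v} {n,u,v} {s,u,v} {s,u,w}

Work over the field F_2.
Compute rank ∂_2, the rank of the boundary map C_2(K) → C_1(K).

n_0=10 n_1=25 n_2=14  [Z2]
∂1: piv[dj,dn,ds,dw,dx,fj,fu,fv] rk=8  ker:fs,fw,fx,jv,jw,jx,ns,nu,nv,nx,su,sv,sw,uv,uw,vx,wx
∂2: piv[djw,djx,dnx,dsw,dwx,fsu,fsw,fuw,jvx,nsu,nsv,nuv] rk=12  ker:suv,suw
rk∂_2=12

rank∂_2=12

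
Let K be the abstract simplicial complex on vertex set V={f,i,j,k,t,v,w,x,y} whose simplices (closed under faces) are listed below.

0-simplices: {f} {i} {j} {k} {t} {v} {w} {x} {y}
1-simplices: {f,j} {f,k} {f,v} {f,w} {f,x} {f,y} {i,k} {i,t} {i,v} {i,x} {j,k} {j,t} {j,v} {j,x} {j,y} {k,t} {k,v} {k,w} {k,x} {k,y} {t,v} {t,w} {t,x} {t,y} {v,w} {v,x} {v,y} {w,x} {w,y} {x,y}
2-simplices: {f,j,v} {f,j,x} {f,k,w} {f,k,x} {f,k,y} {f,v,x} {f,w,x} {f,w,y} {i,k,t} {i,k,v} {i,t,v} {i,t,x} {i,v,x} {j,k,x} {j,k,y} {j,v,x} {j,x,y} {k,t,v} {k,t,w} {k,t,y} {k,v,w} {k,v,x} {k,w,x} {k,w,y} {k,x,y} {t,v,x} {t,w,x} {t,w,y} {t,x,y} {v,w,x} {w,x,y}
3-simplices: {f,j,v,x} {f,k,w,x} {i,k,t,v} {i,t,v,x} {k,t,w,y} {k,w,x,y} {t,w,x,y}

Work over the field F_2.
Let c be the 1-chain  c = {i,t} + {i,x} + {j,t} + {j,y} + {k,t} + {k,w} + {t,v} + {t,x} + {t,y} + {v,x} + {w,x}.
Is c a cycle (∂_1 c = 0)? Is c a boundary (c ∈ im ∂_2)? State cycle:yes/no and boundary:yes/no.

cycle:yes boundary:no

n_0=9 n_1=30 n_2=31 n_3=7  [Z2]
∂1: piv[fj,fk,fv,fw,fx,fy,ik,it] rk=8  ker:iv,ix,jk,jt,jv,jx,jy,kt,kv,kw,kx,ky,tv,tw,tx,ty,vw,vx,vy,wx,wy,xy
∂2: piv[fjv,fjx,fkw,fkx,fky,fvx,fwx,fwy,ikt,ikv,itv,itx,ivx,jkx,jky,jxy,ktw,kty,kvw,kvx] rk=20  ker:jvx,ktv,kwx,kwy,kxy,tvx,twx,twy,txy,vwx,wxy
∂3: piv[fjvx,fkwx,iktv,itvx,ktwy,kwxy,twxy] rk=7
∂1c = 0
c vs im∂2: residual ≠ 0 ⇒ not boundary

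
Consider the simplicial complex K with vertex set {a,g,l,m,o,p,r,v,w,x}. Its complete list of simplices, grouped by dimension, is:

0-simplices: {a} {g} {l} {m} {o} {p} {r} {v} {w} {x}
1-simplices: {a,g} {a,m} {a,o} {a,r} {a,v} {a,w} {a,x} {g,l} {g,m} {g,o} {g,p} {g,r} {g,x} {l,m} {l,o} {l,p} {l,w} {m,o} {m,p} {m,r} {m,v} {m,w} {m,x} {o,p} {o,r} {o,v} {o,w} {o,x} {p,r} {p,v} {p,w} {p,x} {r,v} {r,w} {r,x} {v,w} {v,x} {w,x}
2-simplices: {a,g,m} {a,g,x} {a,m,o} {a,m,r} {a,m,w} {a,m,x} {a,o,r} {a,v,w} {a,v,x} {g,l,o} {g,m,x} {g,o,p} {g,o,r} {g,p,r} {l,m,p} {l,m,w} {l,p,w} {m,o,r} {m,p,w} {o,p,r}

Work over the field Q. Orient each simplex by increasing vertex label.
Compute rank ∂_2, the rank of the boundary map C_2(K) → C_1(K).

rank∂_2=16

n_0=10 n_1=38 n_2=20  [Q]
∂1: piv[ag,am,ao,ar,av,aw,ax,gl,gp] rk=9  ker:gm,go,gr,gx,lm,lo,lp,lw,mo,mp,mr,mv,mw,mx,op,or,ov,ow,ox,pr,pv,pw,px,rv,rw,rx,vw,vx,wx
∂2: piv[agm,agx,amo,amr,amw,amx,aor,avw,avx,glo,gop,gor,gpr,lmp,lmw,lpw] rk=16  ker:gmx,mor,mpw,opr
rk∂_2=16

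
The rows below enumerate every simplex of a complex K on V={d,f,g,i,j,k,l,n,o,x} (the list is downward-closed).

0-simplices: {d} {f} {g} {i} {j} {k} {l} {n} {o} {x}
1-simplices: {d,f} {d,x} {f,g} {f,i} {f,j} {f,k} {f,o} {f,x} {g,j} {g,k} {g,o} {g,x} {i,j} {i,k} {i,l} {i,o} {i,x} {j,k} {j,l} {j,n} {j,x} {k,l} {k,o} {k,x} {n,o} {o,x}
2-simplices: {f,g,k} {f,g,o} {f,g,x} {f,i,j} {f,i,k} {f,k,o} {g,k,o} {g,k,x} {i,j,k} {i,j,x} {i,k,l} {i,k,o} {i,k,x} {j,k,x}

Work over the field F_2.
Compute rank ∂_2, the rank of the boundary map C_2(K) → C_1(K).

rank∂_2=12

n_0=10 n_1=26 n_2=14  [Z2]
∂1: piv[df,dx,fg,fi,fj,fk,fo,il,jn] rk=9  ker:fx,gj,gk,go,gx,ij,ik,io,ix,jk,jl,jx,kl,ko,kx,no,ox
∂2: piv[fgk,fgo,fgx,fij,fik,fko,gkx,ijk,ijx,ikl,iko,ikx] rk=12  ker:gko,jkx
rk∂_2=12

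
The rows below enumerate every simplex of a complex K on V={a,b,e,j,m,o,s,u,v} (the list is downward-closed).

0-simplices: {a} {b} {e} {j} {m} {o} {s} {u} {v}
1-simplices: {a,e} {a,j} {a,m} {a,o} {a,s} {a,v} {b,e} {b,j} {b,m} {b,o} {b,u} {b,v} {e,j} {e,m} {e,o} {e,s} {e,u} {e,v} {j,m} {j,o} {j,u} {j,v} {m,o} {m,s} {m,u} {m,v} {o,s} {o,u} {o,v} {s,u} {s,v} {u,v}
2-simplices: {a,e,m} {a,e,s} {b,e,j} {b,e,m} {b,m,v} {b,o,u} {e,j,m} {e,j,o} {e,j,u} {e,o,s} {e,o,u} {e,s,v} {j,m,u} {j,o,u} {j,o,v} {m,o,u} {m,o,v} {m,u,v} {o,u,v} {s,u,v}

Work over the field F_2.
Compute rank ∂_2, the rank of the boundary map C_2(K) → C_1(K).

n_0=9 n_1=32 n_2=20  [Z2]
∂1: piv[ae,aj,am,ao,as,av,be,bu] rk=8  ker:bj,bm,bo,bv,ej,em,eo,es,eu,ev,jm,jo,ju,jv,mo,ms,mu,mv,os,ou,ov,su,sv,uv
∂2: piv[aem,aes,bej,bem,bmv,bou,ejm,ejo,eju,eos,eou,esv,jmu,jov,mou,mov,muv,suv] rk=18  ker:jou,ouv
rk∂_2=18

rank∂_2=18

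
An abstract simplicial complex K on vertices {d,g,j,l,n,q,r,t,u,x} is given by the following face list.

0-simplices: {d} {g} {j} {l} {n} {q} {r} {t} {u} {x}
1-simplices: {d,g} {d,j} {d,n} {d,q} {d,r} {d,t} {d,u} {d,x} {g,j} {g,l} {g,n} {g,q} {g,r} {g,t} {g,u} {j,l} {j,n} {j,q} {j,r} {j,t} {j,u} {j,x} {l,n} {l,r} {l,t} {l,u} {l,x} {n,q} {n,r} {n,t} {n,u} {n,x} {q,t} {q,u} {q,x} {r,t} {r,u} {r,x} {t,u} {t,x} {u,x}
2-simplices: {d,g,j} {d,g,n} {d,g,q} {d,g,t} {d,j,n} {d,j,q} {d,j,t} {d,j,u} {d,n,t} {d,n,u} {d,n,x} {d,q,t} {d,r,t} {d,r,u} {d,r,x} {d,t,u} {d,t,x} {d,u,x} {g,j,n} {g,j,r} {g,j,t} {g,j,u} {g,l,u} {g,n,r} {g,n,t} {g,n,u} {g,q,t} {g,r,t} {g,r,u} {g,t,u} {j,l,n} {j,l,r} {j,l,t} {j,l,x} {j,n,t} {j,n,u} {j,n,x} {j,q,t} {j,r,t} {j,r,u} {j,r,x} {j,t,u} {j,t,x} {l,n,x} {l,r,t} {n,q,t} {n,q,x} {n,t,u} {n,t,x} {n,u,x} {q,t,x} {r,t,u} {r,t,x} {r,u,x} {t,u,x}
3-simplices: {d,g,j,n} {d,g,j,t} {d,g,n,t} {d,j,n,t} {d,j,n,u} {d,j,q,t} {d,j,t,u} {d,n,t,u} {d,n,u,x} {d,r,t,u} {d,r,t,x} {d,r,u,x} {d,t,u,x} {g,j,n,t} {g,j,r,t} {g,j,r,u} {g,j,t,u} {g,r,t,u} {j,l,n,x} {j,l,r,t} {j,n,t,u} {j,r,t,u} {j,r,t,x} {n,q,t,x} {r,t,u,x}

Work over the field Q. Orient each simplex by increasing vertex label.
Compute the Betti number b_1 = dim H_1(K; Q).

b_1=2

n_0=10 n_1=41 n_2=55 n_3=25  [Q]
∂1: piv[dg,dj,dn,dq,dr,dt,du,dx,gl] rk=9  ker:gj,gn,gq,gr,gt,gu,jl,jn,jq,jr,jt,ju,jx,ln,lr,lt,lu,lx,nq,nr,nt,nu,nx,qt,qu,qx,rt,ru,rx,tu,tx,ux
∂2: piv[dgj,dgn,dgq,dgt,djn,djq,djt,dju,dnt,dnu,dnx,dqt,drt,dru,drx,dtu,dtx,dux,gjr,gju,glu,gnr,grt,jln,jlr,jlt,jlx,jnx,nqt,nqx] rk=30  ker:gjn,gjt,gnt,gnu,gqt,gru,gtu,jnt,jnu,jqt,jrt,jru,jrx,jtu,jtx,lnx,lrt,ntu,ntx,nux,qtx,rtu,rtx,rux,tux
∂3: piv[dgjn,dgjt,dgnt,djnt,djnu,djqt,djtu,dntu,dnux,drtu,drtx,drux,dtux,gjrt,gjru,gjtu,grtu,jlnx,jlrt,jrtx,nqtx] rk=21  ker:gjnt,jntu,jrtu,rtux
b_1=(41−9)−30=2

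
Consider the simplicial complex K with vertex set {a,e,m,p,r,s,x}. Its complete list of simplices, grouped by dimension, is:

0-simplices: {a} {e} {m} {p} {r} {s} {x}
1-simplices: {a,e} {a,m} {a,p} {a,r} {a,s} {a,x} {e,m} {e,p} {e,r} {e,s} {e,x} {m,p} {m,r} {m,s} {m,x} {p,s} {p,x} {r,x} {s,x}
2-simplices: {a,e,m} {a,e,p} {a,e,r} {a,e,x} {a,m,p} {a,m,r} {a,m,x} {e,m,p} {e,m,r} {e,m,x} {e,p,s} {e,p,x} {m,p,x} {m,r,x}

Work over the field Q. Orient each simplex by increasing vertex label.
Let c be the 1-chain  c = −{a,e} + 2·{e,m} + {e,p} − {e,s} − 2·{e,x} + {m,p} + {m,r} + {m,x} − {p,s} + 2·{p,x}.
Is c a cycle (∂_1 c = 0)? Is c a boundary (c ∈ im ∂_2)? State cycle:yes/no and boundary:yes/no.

n_0=7 n_1=19 n_2=14  [Q]
∂1: piv[ae,am,ap,ar,as,ax] rk=6  ker:em,ep,er,es,ex,mp,mr,ms,mx,ps,px,rx,sx
∂2: piv[aem,aep,aer,aex,amp,amr,amx,eps,epx,mrx] rk=10  ker:emp,emr,emx,mpx
∂1c = {a} − {e} − {m} + {p} + {r} − 2·{s} + {x}

cycle:no boundary:no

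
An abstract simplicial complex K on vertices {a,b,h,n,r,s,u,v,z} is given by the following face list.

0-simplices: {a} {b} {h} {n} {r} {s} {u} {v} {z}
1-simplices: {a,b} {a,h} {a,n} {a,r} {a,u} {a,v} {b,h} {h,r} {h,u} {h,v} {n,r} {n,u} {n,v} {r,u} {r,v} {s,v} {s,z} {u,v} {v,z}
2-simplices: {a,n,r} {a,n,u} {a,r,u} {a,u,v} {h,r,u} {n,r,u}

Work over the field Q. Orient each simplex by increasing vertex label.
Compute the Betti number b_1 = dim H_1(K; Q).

n_0=9 n_1=19 n_2=6  [Q]
∂1: piv[ab,ah,an,ar,au,av,sv,sz] rk=8  ker:bh,hr,hu,hv,nr,nu,nv,ru,rv,uv,vz
∂2: piv[anr,anu,aru,auv,hru] rk=5  ker:nru
b_1=(19−8)−5=6

b_1=6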